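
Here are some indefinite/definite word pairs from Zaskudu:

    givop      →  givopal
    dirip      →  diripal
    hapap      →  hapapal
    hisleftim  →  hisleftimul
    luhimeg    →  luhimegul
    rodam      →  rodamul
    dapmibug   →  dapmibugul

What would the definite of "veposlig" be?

veposligul

dirip and hisleftim both have last vowel 'i' yet inflect differently (diripal, hisleftimul), so the last vowel is not what conditions the rule; the final letter is.
"veposlig" ends in -g. The stems ending in -g (luhimeg → luhimegul, dapmibug → dapmibugul) add -ul.
So veposlig → veposligul.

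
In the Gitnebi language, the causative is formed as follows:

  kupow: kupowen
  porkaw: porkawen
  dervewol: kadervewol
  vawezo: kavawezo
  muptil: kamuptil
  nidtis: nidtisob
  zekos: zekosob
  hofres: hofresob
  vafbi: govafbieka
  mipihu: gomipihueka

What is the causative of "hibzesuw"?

kupow and dervewol both have last vowel 'o' yet inflect differently (kupowen, kadervewol), so the last vowel is not what conditions the rule; the final letter is.
"hibzesuw" ends in -w. The stems ending in -w (kupow → kupowen, porkaw → porkawen) add -en.
The other patterns: stems ending in -l or -o add the prefix ka-; stems ending in -s add -ob; stems ending in -i or -u add go- … -eka around the stem.
So hibzesuw → hibzesuwen.

hibzesuwen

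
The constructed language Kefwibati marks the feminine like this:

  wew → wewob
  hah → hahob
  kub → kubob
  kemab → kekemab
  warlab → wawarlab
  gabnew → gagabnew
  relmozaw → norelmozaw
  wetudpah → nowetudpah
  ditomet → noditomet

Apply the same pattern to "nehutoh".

nonehutoh

kub and kemab both end in -b yet inflect differently (kubob, kekemab), so the final letter is not what conditions the rule; the number of vowels is.
"nehutoh" has 3 vowels. The stems with 3 vowels (relmozaw → norelmozaw, wetudpah → nowetudpah, ditomet → noditomet) add the prefix no-.
So nehutoh → nonehutoh.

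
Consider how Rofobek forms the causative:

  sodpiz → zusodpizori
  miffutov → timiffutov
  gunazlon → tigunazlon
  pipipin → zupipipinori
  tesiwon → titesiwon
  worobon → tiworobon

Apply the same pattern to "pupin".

tesiwon and pipipin both end in -n yet inflect differently (titesiwon, zupipipinori), so the final letter is not what conditions the rule; the last vowel is.
"pupin" has last vowel 'i'. The stems whose last vowel is 'i' (sodpiz → zusodpizori, pipipin → zupipipinori) add zu- … -ori around the stem.
The other pattern: stems whose last vowel is 'o' add the prefix ti-.
So pupin → zupupinori.

zupupinori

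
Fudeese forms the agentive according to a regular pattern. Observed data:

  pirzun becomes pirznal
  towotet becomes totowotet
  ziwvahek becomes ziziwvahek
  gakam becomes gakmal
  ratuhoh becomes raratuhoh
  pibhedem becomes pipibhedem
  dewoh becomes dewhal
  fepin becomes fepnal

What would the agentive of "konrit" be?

"konrit" has 2 vowels. The stems with 2 vowels (dewoh → dewhal, fepin → fepnal, gakam → gakmal) delete the last vowel and add -al.
The other pattern: stems with 3 vowels repeat the first consonant+vowel as a prefix.
So konrit → konrtal.

konrtal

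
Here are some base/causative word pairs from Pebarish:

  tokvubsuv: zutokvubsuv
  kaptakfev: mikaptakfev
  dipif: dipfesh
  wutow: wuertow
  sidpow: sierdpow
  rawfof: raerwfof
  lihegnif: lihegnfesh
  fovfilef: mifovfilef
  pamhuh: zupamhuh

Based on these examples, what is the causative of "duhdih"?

duhdhesh

lihegnif and fovfilef both end in -f yet inflect differently (lihegnfesh, mifovfilef), so the final letter is not what conditions the rule; the last vowel is.
"duhdih" has last vowel 'i'. The stems whose last vowel is 'i' (lihegnif → lihegnfesh, dipif → dipfesh) delete the last vowel and add -esh.
The other patterns: stems whose last vowel is 'e' add the prefix mi-; stems whose last vowel is 'o' insert -er- after the first vowel; stems whose last vowel is 'u' add the prefix zu-.
So duhdih → duhdhesh.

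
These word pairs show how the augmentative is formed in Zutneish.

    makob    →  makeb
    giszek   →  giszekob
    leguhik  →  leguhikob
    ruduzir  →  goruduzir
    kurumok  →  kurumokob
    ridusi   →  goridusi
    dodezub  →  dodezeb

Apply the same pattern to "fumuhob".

leguhik and ruduzir both have last vowel 'i' yet inflect differently (leguhikob, goruduzir), so the last vowel is not what conditions the rule; the final letter is.
"fumuhob" ends in -b. The stems ending in -b (dodezub → dodezeb, makob → makeb) change the last vowel to 'e'.
The other patterns: stems ending in -k add -ob; stems ending in -i or -r add the prefix go-.
So fumuhob → fumuheb.

fumuheb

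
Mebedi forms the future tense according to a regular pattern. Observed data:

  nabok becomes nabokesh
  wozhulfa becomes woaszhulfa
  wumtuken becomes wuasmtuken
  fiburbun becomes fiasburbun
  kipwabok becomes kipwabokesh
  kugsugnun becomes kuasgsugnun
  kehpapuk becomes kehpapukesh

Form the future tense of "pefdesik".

kehpapuk and fiburbun both have last vowel 'u' yet inflect differently (kehpapukesh, fiasburbun), so the last vowel is not what conditions the rule; the final letter is.
"pefdesik" ends in -k. The stems ending in -k (kipwabok → kipwabokesh, nabok → nabokesh, kehpapuk → kehpapukesh) add -esh.
So pefdesik → pefdesikesh.

pefdesikesh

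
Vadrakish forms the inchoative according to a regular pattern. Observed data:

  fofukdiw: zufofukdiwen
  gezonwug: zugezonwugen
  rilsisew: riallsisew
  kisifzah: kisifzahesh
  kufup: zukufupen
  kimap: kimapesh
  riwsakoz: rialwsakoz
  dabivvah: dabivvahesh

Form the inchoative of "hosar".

hosaresh

"hosar" has last vowel 'a'. The stems whose last vowel is 'a' (dabivvah → dabivvahesh, kisifzah → kisifzahesh, kimap → kimapesh) add -esh.
So hosar → hosaresh.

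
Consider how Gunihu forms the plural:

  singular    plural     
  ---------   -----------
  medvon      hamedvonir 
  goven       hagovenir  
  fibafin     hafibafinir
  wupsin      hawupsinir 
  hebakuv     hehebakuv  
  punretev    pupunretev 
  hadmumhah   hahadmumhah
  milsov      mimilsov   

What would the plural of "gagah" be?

goven and punretev both have last vowel 'e' yet inflect differently (hagovenir, pupunretev), so the last vowel is not what conditions the rule; the final letter is.
"gagah" ends in -h. The one such stem in the data (hadmumhah → hahadmumhah) repeats the first consonant+vowel as a prefix (as do hebakuv, punretev), so the same rule applies.
The other pattern: stems ending in -n add ha- … -ir around the stem.
So gagah → gagagah.

gagagah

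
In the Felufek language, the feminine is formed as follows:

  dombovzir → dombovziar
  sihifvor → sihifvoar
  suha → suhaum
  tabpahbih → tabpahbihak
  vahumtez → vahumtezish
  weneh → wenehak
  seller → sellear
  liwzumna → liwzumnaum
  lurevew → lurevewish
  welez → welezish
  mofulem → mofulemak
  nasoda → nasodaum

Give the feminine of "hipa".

vahumtez and seller both have last vowel 'e' yet inflect differently (vahumtezish, sellear), so the last vowel is not what conditions the rule; the final letter is.
"hipa" ends in -a. The stems ending in -a (nasoda → nasodaum, suha → suhaum, liwzumna → liwzumnaum) add -um.
The other patterns: stems ending in -w or -z add -ish; stems ending in -r drop the final letter and add -ar; stems ending in -h or -m add -ak.
So hipa → hipaum.

hipaum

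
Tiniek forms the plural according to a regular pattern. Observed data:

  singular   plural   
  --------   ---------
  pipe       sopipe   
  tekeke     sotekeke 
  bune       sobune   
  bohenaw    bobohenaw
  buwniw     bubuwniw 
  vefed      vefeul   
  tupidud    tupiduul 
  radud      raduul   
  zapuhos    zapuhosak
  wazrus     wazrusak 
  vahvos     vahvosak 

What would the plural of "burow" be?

pipe and vefed both have last vowel 'e' yet inflect differently (sopipe, vefeul), so the last vowel is not what conditions the rule; the final letter is.
"burow" ends in -w. The stems ending in -w (bohenaw → bobohenaw, buwniw → bubuwniw) repeat the first consonant+vowel as a prefix.
The other patterns: stems ending in -e add the prefix so-; stems ending in -d drop the final letter and add -ul; stems ending in -s add -ak.
So burow → buburow.

buburow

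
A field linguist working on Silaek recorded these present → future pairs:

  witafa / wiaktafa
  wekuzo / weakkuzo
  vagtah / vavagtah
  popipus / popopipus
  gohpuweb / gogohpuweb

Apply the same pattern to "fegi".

feakgi

witafa and vagtah both have last vowel 'a' yet inflect differently (wiaktafa, vavagtah), so the last vowel is not what conditions the rule; whether the stem ends in a vowel or a consonant is.
"fegi" ends in a vowel. The stems ending in a vowel (witafa → wiaktafa, wekuzo → weakkuzo) insert -ak- after the first vowel.
The other pattern: stems ending in a consonant repeat the first consonant+vowel as a prefix.
So fegi → feakgi.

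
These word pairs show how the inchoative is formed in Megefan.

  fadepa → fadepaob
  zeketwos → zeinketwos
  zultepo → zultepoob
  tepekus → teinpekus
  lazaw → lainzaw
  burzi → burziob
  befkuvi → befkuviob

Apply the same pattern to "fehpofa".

fadepa and lazaw both have last vowel 'a' yet inflect differently (fadepaob, lainzaw), so the last vowel is not what conditions the rule; whether the stem ends in a vowel or a consonant is.
"fehpofa" ends in a vowel. The stems ending in a vowel (befkuvi → befkuviob, burzi → burziob, fadepa → fadepaob) add -ob.
The other pattern: stems ending in a consonant insert -in- after the first vowel.
So fehpofa → fehpofaob.

fehpofaob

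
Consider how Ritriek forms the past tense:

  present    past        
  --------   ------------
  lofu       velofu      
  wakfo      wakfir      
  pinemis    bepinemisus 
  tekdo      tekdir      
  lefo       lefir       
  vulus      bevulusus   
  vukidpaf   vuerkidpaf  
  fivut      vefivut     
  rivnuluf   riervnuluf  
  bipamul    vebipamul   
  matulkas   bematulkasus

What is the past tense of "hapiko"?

hapikir

matulkas and vukidpaf both have last vowel 'a' yet inflect differently (bematulkasus, vuerkidpaf), so the last vowel is not what conditions the rule; the final letter is.
"hapiko" ends in -o. The stems ending in -o (tekdo → tekdir, wakfo → wakfir, lefo → lefir) drop the final letter and add -ir.
So hapiko → hapikir.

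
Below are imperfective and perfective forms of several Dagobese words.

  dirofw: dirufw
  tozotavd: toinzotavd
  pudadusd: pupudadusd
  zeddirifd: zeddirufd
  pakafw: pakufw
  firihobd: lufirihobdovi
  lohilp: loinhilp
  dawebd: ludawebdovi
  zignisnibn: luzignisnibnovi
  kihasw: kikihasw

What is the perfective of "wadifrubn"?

zeddirifd and dawebd both end in -d yet inflect differently (zeddirufd, ludawebdovi), so the final letter is not what conditions the rule; the second-to-last letter is.
"wadifrubn" has second-to-last letter 'b'. The stems whose second-to-last letter is 'b' (dawebd → ludawebdovi, zignisnibn → luzignisnibnovi, firihobd → lufirihobdovi) add lu- … -ovi around the stem.
The other patterns: stems whose second-to-last letter is 'f' change the last vowel to 'u'; stems whose second-to-last letter is 'l' or 'v' insert -in- after the first vowel; stems whose second-to-last letter is 's' repeat the first consonant+vowel as a prefix.
So wadifrubn → luwadifrubnovi.

luwadifrubnovi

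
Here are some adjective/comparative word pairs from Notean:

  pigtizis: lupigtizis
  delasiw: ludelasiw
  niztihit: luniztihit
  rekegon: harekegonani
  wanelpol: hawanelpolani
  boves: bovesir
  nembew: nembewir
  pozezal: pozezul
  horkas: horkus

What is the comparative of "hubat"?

pigtizis and boves both end in -s yet inflect differently (lupigtizis, bovesir), so the final letter is not what conditions the rule; the last vowel is.
"hubat" has last vowel 'a'. The stems whose last vowel is 'a' (pozezal → pozezul, horkas → horkus) change the last vowel to 'u'.
The other patterns: stems whose last vowel is 'i' add the prefix lu-; stems whose last vowel is 'o' add ha- … -ani around the stem; stems whose last vowel is 'e' add -ir.
So hubat → hubut.

hubut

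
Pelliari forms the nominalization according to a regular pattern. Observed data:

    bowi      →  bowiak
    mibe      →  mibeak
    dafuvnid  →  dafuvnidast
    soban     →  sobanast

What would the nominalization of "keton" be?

ketonast

bowi and dafuvnid both have last vowel 'i' yet inflect differently (bowiak, dafuvnidast), so the last vowel is not what conditions the rule; whether the stem ends in a vowel or a consonant is.
"keton" ends in a consonant. The stems ending in a consonant (dafuvnid → dafuvnidast, soban → sobanast) add -ast.
So keton → ketonast.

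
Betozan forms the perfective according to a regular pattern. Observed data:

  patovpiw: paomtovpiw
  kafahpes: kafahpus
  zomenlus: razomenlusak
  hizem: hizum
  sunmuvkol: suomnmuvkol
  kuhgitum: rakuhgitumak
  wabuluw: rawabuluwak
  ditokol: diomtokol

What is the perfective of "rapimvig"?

patovpiw and wabuluw both end in -w yet inflect differently (paomtovpiw, rawabuluwak), so the final letter is not what conditions the rule; the last vowel is.
"rapimvig" has last vowel 'i'. The one such stem in the data (patovpiw → paomtovpiw) inserts -om- after the first vowel (as do sunmuvkol, ditokol), so the same rule applies.
So rapimvig → raompimvig.

raompimvig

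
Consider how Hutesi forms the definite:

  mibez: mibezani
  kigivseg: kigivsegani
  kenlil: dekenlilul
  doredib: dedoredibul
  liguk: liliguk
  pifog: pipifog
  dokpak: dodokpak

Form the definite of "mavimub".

"mavimub" has last vowel 'u'. The one such stem in the data (liguk → liliguk) repeats the first consonant+vowel as a prefix (as do pifog, dokpak), so the same rule applies.
The other patterns: stems whose last vowel is 'e' add -ani; stems whose last vowel is 'i' add de- … -ul around the stem.
So mavimub → mamavimub.

mamavimub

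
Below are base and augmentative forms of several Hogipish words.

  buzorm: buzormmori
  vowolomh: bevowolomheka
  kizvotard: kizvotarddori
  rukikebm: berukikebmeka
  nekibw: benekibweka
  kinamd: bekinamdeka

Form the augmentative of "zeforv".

zeforvvori

kizvotard and kinamd both end in -d yet inflect differently (kizvotarddori, bekinamdeka), so the final letter is not what conditions the rule; the second-to-last letter is.
"zeforv" has second-to-last letter 'r'. The stems whose second-to-last letter is 'r' (kizvotard → kizvotarddori, buzorm → buzormmori) double the final consonant and add -ori.
The other pattern: stems whose second-to-last letter is 'b' or 'm' add be- … -eka around the stem.
So zeforv → zeforvvori.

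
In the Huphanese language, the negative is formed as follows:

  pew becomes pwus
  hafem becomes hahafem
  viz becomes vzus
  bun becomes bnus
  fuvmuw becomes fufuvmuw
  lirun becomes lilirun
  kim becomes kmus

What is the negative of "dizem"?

didizem

hafem and kim both end in -m yet inflect differently (hahafem, kmus), so the final letter is not what conditions the rule; the number of vowels is.
"dizem" has 2 vowels. The stems with 2 vowels (lirun → lilirun, fuvmuw → fufuvmuw, hafem → hahafem) repeat the first consonant+vowel as a prefix.
So dizem → didizem.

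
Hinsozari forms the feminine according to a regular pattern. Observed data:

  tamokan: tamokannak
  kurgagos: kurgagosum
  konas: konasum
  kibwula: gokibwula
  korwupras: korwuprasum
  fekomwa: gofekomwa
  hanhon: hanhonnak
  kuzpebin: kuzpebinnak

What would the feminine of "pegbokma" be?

tamokan and korwupras both have last vowel 'a' yet inflect differently (tamokannak, korwuprasum), so the last vowel is not what conditions the rule; the final letter is.
"pegbokma" ends in -a. The stems ending in -a (kibwula → gokibwula, fekomwa → gofekomwa) add the prefix go-.
So pegbokma → gopegbokma.

gopegbokma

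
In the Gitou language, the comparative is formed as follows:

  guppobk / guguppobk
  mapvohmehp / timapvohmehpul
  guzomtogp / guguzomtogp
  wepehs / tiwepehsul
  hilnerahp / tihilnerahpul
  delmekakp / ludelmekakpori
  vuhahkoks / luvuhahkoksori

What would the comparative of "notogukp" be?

wepehs and vuhahkoks both end in -s yet inflect differently (tiwepehsul, luvuhahkoksori), so the final letter is not what conditions the rule; the second-to-last letter is.
"notogukp" has second-to-last letter 'k'. The stems whose second-to-last letter is 'k' (vuhahkoks → luvuhahkoksori, delmekakp → ludelmekakpori) add lu- … -ori around the stem.
So notogukp → lunotogukpori.

lunotogukpori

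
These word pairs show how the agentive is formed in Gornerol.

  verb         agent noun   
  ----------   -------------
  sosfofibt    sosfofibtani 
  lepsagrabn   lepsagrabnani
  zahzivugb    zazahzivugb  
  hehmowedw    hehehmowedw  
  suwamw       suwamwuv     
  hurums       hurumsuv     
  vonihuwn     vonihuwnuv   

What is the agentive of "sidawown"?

"sidawown" has second-to-last letter 'w'. The one such stem in the data (vonihuwn → vonihuwnuv) adds -uv, so the same rule applies.
So sidawown → sidawownuv.

sidawownuv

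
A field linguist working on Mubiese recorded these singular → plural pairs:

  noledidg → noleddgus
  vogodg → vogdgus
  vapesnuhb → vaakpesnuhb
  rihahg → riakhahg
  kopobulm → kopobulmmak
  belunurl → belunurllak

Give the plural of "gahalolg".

"gahalolg" has second-to-last letter 'l'. The one such stem in the data (kopobulm → kopobulmmak) doubles the final consonant and adds -ak (as does belunurl), so the same rule applies.
The other patterns: stems whose second-to-last letter is 'd' delete the last vowel and add -us; stems whose second-to-last letter is 'h' insert -ak- after the first vowel.
So gahalolg → gahalolggak.

gahalolggak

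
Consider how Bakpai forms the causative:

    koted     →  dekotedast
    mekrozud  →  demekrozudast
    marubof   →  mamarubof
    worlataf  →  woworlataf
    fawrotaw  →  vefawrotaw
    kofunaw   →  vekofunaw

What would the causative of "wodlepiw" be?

worlataf and fawrotaw both have last vowel 'a' yet inflect differently (woworlataf, vefawrotaw), so the last vowel is not what conditions the rule; the final letter is.
"wodlepiw" ends in -w. The stems ending in -w (fawrotaw → vefawrotaw, kofunaw → vekofunaw) add the prefix ve-.
The other patterns: stems ending in -d add de- … -ast around the stem; stems ending in -f repeat the first consonant+vowel as a prefix.
So wodlepiw → vewodlepiw.

vewodlepiw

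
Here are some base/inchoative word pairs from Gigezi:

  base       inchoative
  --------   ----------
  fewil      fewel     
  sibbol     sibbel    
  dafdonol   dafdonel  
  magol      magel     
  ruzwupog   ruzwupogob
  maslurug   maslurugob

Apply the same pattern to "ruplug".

sibbol and ruzwupog both have last vowel 'o' yet inflect differently (sibbel, ruzwupogob), so the last vowel is not what conditions the rule; the final letter is.
"ruplug" ends in -g. The stems ending in -g (ruzwupog → ruzwupogob, maslurug → maslurugob) add -ob.
The other pattern: stems ending in -l change the last vowel to 'e'.
So ruplug → ruplugob.

ruplugob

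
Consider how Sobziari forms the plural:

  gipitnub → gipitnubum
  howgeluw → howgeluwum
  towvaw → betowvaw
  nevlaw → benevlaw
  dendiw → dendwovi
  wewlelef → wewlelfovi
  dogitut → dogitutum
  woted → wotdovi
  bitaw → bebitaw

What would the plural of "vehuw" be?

"vehuw" has last vowel 'u'. The stems whose last vowel is 'u' (gipitnub → gipitnubum, howgeluw → howgeluwum, dogitut → dogitutum) add -um.
So vehuw → vehuwum.

vehuwum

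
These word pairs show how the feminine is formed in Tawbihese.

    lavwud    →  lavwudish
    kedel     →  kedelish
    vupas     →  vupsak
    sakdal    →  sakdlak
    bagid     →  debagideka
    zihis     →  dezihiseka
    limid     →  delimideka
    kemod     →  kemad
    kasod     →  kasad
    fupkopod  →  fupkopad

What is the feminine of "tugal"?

"tugal" has last vowel 'a'. The stems whose last vowel is 'a' (vupas → vupsak, sakdal → sakdlak) delete the last vowel and add -ak.
The other patterns: stems whose last vowel is 'e' or 'u' add -ish; stems whose last vowel is 'i' add de- … -eka around the stem; stems whose last vowel is 'o' change the last vowel to 'a'.
So tugal → tuglak.

tuglak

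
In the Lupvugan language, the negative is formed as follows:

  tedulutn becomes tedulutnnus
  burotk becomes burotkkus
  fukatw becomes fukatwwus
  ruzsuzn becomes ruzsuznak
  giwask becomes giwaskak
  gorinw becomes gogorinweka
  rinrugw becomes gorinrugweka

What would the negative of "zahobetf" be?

tedulutn and ruzsuzn both end in -n yet inflect differently (tedulutnnus, ruzsuznak), so the final letter is not what conditions the rule; the second-to-last letter is.
"zahobetf" has second-to-last letter 't'. The stems whose second-to-last letter is 't' (tedulutn → tedulutnnus, burotk → burotkkus, fukatw → fukatwwus) double the final consonant and add -us.
The other patterns: stems whose second-to-last letter is 's' or 'z' add -ak; stems whose second-to-last letter is 'g' or 'n' add go- … -eka around the stem.
So zahobetf → zahobetffus.

zahobetffus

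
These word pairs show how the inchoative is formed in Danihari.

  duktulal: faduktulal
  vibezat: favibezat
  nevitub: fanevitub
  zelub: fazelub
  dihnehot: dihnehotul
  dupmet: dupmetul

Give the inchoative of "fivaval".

fafivaval

vibezat and dihnehot both end in -t yet inflect differently (favibezat, dihnehotul), so the final letter is not what conditions the rule; the last vowel is.
"fivaval" has last vowel 'a'. The stems whose last vowel is 'a' (duktulal → faduktulal, vibezat → favibezat) add the prefix fa-.
So fivaval → fafivaval.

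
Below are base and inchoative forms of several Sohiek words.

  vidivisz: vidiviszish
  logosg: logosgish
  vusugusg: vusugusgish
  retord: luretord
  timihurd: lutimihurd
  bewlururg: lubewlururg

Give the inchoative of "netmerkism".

logosg and bewlururg both end in -g yet inflect differently (logosgish, lubewlururg), so the final letter is not what conditions the rule; the second-to-last letter is.
"netmerkism" has second-to-last letter 's'. The stems whose second-to-last letter is 's' (vidivisz → vidiviszish, logosg → logosgish, vusugusg → vusugusgish) add -ish.
So netmerkism → netmerkismish.

netmerkismish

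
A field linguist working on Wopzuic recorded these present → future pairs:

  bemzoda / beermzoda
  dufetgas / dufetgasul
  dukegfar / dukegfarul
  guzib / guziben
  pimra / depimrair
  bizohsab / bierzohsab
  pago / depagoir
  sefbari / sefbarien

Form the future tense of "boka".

"boka" begins with b-. The stems beginning with b- (bemzoda → beermzoda, bizohsab → bierzohsab) insert -er- after the first vowel.
The other patterns: stems beginning with d- add -ul; stems beginning with p- add de- … -ir around the stem; stems beginning with g- or s- add -en.
So boka → boerka.

boerka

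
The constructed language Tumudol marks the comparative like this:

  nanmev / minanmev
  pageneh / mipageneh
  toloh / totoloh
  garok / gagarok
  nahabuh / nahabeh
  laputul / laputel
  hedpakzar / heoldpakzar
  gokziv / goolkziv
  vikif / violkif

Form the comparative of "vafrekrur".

vafrekrer

pageneh and toloh both end in -h yet inflect differently (mipageneh, totoloh), so the final letter is not what conditions the rule; the last vowel is.
"vafrekrur" has last vowel 'u'. The stems whose last vowel is 'u' (nahabuh → nahabeh, laputul → laputel) change the last vowel to 'e'.
So vafrekrur → vafrekrer.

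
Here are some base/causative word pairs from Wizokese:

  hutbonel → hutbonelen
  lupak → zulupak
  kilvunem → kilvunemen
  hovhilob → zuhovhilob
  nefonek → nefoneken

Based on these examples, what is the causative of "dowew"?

nefonek and lupak both end in -k yet inflect differently (nefoneken, zulupak), so the final letter is not what conditions the rule; the last vowel is.
"dowew" has last vowel 'e'. The stems whose last vowel is 'e' (nefonek → nefoneken, kilvunem → kilvunemen, hutbonel → hutbonelen) add -en.
The other pattern: stems whose last vowel is 'a' or 'o' add the prefix zu-.
So dowew → dowewen.

dowewen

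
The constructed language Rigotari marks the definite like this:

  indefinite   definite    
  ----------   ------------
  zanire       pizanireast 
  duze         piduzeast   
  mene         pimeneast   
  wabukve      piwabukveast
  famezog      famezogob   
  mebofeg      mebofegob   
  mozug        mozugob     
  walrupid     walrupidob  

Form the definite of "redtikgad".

zanire and mebofeg both have last vowel 'e' yet inflect differently (pizanireast, mebofegob), so the last vowel is not what conditions the rule; the final letter is.
"redtikgad" ends in -d. The one such stem in the data (walrupid → walrupidob) adds -ob, so the same rule applies.
The other pattern: stems ending in -e add pi- … -ast around the stem.
So redtikgad → redtikgadob.

redtikgadob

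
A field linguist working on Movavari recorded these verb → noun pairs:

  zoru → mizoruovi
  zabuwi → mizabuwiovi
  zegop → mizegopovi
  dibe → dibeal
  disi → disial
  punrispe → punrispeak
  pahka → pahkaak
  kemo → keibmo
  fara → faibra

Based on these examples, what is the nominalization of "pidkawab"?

zabuwi and disi both end in -i yet inflect differently (mizabuwiovi, disial), so the final letter is not what conditions the rule; the first letter is.
"pidkawab" begins with p-. The stems beginning with p- (punrispe → punrispeak, pahka → pahkaak) add -ak.
So pidkawab → pidkawabak.

pidkawabak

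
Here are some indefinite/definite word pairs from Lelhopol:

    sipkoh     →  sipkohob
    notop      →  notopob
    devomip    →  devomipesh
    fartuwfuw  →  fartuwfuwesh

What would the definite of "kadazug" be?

kadazugesh

notop and devomip both end in -p yet inflect differently (notopob, devomipesh), so the final letter is not what conditions the rule; the last vowel is.
"kadazug" has last vowel 'u'. The one such stem in the data (fartuwfuw → fartuwfuwesh) adds -esh, so the same rule applies.
The other pattern: stems whose last vowel is 'o' add -ob.
So kadazug → kadazugesh.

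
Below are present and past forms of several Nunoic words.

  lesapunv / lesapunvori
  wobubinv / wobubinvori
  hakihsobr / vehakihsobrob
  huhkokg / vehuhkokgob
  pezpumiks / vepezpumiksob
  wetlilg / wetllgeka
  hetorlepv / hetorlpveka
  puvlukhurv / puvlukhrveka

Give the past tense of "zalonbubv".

"zalonbubv" has second-to-last letter 'b'. The one such stem in the data (hakihsobr → vehakihsobrob) adds ve- … -ob around the stem, so the same rule applies.
The other patterns: stems whose second-to-last letter is 'n' add -ori; stems whose second-to-last letter is 'l', 'p' or 'r' delete the last vowel and add -eka.
So zalonbubv → vezalonbubvob.

vezalonbubvob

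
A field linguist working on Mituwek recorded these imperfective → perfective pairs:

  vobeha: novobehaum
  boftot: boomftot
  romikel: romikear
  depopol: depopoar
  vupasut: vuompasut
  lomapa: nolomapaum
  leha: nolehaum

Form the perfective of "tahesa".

notahesaum

boftot and depopol both have last vowel 'o' yet inflect differently (boomftot, depopoar), so the last vowel is not what conditions the rule; the final letter is.
"tahesa" ends in -a. The stems ending in -a (vobeha → novobehaum, leha → nolehaum, lomapa → nolomapaum) add no- … -um around the stem.
So tahesa → notahesaum.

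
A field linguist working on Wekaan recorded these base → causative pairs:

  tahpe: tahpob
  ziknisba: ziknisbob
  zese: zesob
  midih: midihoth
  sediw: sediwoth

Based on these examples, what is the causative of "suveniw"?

suveniwoth

tahpe and midih both have 2 vowels yet inflect differently (tahpob, midihoth), so the number of vowels is not what conditions the rule; whether the stem ends in a vowel or a consonant is.
"suveniw" ends in a consonant. The stems ending in a consonant (midih → midihoth, sediw → sediwoth) add -oth.
So suveniw → suveniwoth.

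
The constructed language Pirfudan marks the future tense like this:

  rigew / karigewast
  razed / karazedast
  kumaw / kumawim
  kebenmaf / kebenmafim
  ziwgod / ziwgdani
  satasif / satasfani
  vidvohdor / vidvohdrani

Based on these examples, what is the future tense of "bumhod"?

rigew and kumaw both end in -w yet inflect differently (karigewast, kumawim), so the final letter is not what conditions the rule; the last vowel is.
"bumhod" has last vowel 'o'. The stems whose last vowel is 'o' (ziwgod → ziwgdani, vidvohdor → vidvohdrani) delete the last vowel and add -ani.
So bumhod → bumhdani.

bumhdani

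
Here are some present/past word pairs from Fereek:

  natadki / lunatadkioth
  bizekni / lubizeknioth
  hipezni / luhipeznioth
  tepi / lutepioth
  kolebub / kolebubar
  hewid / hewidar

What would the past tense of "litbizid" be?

natadki and hewid both have last vowel 'i' yet inflect differently (lunatadkioth, hewidar), so the last vowel is not what conditions the rule; the final letter is.
"litbizid" ends in -d. The one such stem in the data (hewid → hewidar) adds -ar, so the same rule applies.
So litbizid → litbizidar.

litbizidar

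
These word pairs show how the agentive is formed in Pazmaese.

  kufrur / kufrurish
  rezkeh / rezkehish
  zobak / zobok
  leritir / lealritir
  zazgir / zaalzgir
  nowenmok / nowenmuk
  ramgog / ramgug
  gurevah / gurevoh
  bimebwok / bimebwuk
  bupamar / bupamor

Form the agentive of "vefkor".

vefkur

"vefkor" has last vowel 'o'. The stems whose last vowel is 'o' (bimebwok → bimebwuk, ramgog → ramgug, nowenmok → nowenmuk) change the last vowel to 'u'.
So vefkor → vefkur.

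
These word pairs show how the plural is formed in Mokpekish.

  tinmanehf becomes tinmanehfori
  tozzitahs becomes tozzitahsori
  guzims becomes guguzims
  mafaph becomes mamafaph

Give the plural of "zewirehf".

zewirehfori

tozzitahs and guzims both end in -s yet inflect differently (tozzitahsori, guguzims), so the final letter is not what conditions the rule; the second-to-last letter is.
"zewirehf" has second-to-last letter 'h'. The stems whose second-to-last letter is 'h' (tinmanehf → tinmanehfori, tozzitahs → tozzitahsori) add -ori.
So zewirehf → zewirehfori.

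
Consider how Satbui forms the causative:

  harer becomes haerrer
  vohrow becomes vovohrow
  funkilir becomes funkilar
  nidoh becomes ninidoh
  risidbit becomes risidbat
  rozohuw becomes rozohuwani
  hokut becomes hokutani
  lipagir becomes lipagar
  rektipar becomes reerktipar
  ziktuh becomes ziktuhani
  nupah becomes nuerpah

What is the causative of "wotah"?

"wotah" has last vowel 'a'. The stems whose last vowel is 'a' (nupah → nuerpah, rektipar → reerktipar) insert -er- after the first vowel.
The other patterns: stems whose last vowel is 'i' change the last vowel to 'a'; stems whose last vowel is 'o' repeat the first consonant+vowel as a prefix; stems whose last vowel is 'u' add -ani.
So wotah → woertah.

woertah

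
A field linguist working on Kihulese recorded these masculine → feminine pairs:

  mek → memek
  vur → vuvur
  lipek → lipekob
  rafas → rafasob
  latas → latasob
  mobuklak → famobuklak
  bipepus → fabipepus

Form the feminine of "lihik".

"lihik" has 2 vowels. The stems with 2 vowels (lipek → lipekob, rafas → rafasob, latas → latasob) add -ob.
So lihik → lihikob.

lihikob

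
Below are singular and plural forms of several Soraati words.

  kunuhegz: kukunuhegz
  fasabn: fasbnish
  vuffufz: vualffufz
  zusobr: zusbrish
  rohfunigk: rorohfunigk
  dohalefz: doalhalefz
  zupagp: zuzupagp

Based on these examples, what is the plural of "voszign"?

vovoszign

kunuhegz and vuffufz both end in -z yet inflect differently (kukunuhegz, vualffufz), so the final letter is not what conditions the rule; the second-to-last letter is.
"voszign" has second-to-last letter 'g'. The stems whose second-to-last letter is 'g' (rohfunigk → rorohfunigk, kunuhegz → kukunuhegz, zupagp → zuzupagp) repeat the first consonant+vowel as a prefix.
So voszign → vovoszign.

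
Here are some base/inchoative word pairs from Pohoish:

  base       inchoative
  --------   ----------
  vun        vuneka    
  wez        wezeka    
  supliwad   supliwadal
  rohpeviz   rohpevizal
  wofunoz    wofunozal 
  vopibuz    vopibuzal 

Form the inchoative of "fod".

wez and rohpeviz both end in -z yet inflect differently (wezeka, rohpevizal), so the final letter is not what conditions the rule; the number of vowels is.
"fod" has 1 vowel. The stems with 1 vowel (vun → vuneka, wez → wezeka) add -eka.
The other pattern: stems with 3 vowels add -al.
So fod → fodeka.

fodeka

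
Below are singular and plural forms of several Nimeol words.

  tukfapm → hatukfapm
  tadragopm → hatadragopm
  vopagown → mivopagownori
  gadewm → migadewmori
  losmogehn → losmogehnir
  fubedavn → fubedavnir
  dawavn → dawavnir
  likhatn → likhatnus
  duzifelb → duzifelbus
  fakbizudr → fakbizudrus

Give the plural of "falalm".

"falalm" has second-to-last letter 'l'. The one such stem in the data (duzifelb → duzifelbus) adds -us, so the same rule applies.
The other patterns: stems whose second-to-last letter is 'p' add the prefix ha-; stems whose second-to-last letter is 'w' add mi- … -ori around the stem; stems whose second-to-last letter is 'h' or 'v' add -ir.
So falalm → falalmus.

falalmus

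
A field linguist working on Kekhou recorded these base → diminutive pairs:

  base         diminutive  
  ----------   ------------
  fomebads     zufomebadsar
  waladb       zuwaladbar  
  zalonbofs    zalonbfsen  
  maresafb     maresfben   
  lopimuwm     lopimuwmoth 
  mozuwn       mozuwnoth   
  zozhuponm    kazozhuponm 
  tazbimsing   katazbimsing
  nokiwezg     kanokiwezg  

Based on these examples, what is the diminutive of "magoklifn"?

magoklfnen

"magoklifn" has second-to-last letter 'f'. The stems whose second-to-last letter is 'f' (zalonbofs → zalonbfsen, maresafb → maresfben) delete the last vowel and add -en.
The other patterns: stems whose second-to-last letter is 'd' add zu- … -ar around the stem; stems whose second-to-last letter is 'w' add -oth; stems whose second-to-last letter is 'n' or 'z' add the prefix ka-.
So magoklifn → magoklfnen.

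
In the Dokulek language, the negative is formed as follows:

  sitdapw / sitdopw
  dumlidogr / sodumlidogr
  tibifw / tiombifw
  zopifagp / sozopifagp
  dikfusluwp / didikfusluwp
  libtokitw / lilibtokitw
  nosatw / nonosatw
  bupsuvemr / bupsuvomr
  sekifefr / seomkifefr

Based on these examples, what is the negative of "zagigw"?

"zagigw" has second-to-last letter 'g'. The stems whose second-to-last letter is 'g' (zopifagp → sozopifagp, dumlidogr → sodumlidogr) add the prefix so-.
The other patterns: stems whose second-to-last letter is 'f' insert -om- after the first vowel; stems whose second-to-last letter is 't' or 'w' repeat the first consonant+vowel as a prefix; stems whose second-to-last letter is 'm' or 'p' change the last vowel to 'o'.
So zagigw → sozagigw.

sozagigw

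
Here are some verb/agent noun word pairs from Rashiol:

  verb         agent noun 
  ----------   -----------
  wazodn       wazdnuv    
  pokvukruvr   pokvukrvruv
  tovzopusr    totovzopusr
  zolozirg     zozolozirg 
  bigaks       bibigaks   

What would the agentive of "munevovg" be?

"munevovg" has second-to-last letter 'v'. The one such stem in the data (pokvukruvr → pokvukrvruv) deletes the last vowel and adds -uv (as does wazodn), so the same rule applies.
The other pattern: stems whose second-to-last letter is 'k', 'r' or 's' repeat the first consonant+vowel as a prefix.
So munevovg → munevvguv.

munevvguv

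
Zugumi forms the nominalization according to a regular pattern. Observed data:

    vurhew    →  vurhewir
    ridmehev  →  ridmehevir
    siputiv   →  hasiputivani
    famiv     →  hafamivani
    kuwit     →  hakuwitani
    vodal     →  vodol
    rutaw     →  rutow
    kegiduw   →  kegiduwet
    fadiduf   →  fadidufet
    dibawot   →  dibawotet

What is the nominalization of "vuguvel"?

vuguvelir

"vuguvel" has last vowel 'e'. The stems whose last vowel is 'e' (vurhew → vurhewir, ridmehev → ridmehevir) add -ir.
The other patterns: stems whose last vowel is 'i' add ha- … -ani around the stem; stems whose last vowel is 'a' change the last vowel to 'o'; stems whose last vowel is 'o' or 'u' add -et.
So vuguvel → vuguvelir.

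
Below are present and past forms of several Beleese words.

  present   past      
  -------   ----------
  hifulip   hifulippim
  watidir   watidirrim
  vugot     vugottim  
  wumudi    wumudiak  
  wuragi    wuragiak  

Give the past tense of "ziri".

ziriak

hifulip and wumudi both have last vowel 'i' yet inflect differently (hifulippim, wumudiak), so the last vowel is not what conditions the rule; whether the stem ends in a vowel or a consonant is.
"ziri" ends in a vowel. The stems ending in a vowel (wumudi → wumudiak, wuragi → wuragiak) add -ak.
The other pattern: stems ending in a consonant double the final consonant and add -im.
So ziri → ziriak.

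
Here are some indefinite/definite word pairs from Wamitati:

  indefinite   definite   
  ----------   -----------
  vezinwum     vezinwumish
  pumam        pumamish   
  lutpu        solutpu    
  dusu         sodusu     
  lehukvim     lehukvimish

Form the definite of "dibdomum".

vezinwum and lutpu both have last vowel 'u' yet inflect differently (vezinwumish, solutpu), so the last vowel is not what conditions the rule; the final letter is.
"dibdomum" ends in -m. The stems ending in -m (pumam → pumamish, lehukvim → lehukvimish, vezinwum → vezinwumish) add -ish.
So dibdomum → dibdomumish.

dibdomumish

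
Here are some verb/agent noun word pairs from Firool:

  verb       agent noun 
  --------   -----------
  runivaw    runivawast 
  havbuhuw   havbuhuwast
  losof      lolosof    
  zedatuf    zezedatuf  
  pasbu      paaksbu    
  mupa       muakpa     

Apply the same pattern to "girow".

"girow" ends in -w. The stems ending in -w (runivaw → runivawast, havbuhuw → havbuhuwast) add -ast.
The other patterns: stems ending in -f repeat the first consonant+vowel as a prefix; stems ending in -a or -u insert -ak- after the first vowel.
So girow → girowast.

girowast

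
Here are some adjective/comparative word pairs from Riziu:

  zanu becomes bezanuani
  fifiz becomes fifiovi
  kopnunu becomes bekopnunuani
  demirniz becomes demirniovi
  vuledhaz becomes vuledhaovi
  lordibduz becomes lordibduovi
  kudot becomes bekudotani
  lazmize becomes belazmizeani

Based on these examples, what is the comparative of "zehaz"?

lordibduz and zanu both have last vowel 'u' yet inflect differently (lordibduovi, bezanuani), so the last vowel is not what conditions the rule; the final letter is.
"zehaz" ends in -z. The stems ending in -z (vuledhaz → vuledhaovi, lordibduz → lordibduovi, demirniz → demirniovi) drop the final letter and add -ovi.
So zehaz → zehaovi.

zehaovi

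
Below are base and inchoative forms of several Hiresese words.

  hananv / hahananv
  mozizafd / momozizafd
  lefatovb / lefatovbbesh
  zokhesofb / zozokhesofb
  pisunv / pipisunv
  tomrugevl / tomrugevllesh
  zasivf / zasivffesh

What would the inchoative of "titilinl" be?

lefatovb and zokhesofb both end in -b yet inflect differently (lefatovbbesh, zozokhesofb), so the final letter is not what conditions the rule; the second-to-last letter is.
"titilinl" has second-to-last letter 'n'. The stems whose second-to-last letter is 'n' (hananv → hahananv, pisunv → pipisunv) repeat the first consonant+vowel as a prefix.
The other pattern: stems whose second-to-last letter is 'v' double the final consonant and add -esh.
So titilinl → tititilinl.

tititilinl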